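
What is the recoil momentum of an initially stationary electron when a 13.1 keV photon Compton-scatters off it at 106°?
1.1006e-23 kg·m/s

The electron is initially at rest, so by conservation of momentum:
p⃗_e = p⃗₀ − p⃗'  (incident photon momentum minus scattered photon momentum)

Photon momentum magnitudes (p = h/λ = E/c):
λ₀ = hc/E₀ = 94.6444 pm → p₀ = h/λ₀ = 7.0010e-24 kg·m/s
Δλ = λ_C(1 − cos 106°) = 3.0951 pm
λ' = 97.7395 pm → p' = h/λ' = 6.7793e-24 kg·m/s

The scattered photon makes angle θ = 106° with the incident direction, so by the law of cosines:
|p⃗_e|² = p₀² + p'² − 2p₀p'cos θ
|p⃗_e|² = (7.0010e-24)² + (6.7793e-24)² − 2·7.0010e-24·6.7793e-24·cos(106°)
|p⃗_e| = 1.1006e-23 kg·m/s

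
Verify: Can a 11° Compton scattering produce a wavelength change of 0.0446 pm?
Yes, consistent

Calculate the expected shift for θ = 11°:

Δλ_expected = λ_C(1 - cos(11°))
Δλ_expected = 2.4263 × (1 - cos(11°))
Δλ_expected = 2.4263 × 0.0184
Δλ_expected = 0.0446 pm

Given shift: 0.0446 pm
Expected shift: 0.0446 pm
Difference: 0.0000 pm

The values match. This is consistent with Compton scattering at the stated angle.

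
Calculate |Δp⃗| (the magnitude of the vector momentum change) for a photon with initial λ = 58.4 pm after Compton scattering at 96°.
1.6497e-23 kg·m/s

Photon momentum magnitude is p = h/λ.

Initial momentum:
p₀ = h/λ = 6.6261e-34/5.8400e-11 = 1.1346e-23 kg·m/s

After scattering:
λ' = λ + Δλ = 58.4 + 2.6799 = 61.0799 pm
p' = h/λ' = 6.6261e-34/6.1080e-11 = 1.0848e-23 kg·m/s

Momentum is a vector; the scattered photon's direction makes angle θ = 96° with the incident direction. The magnitude of the vector change Δp⃗ = p⃗₀ − p⃗' is found from the law of cosines:
|Δp⃗|² = p₀² + p'² − 2p₀p'cos θ
|Δp⃗|² = (1.1346e-23)² + (1.0848e-23)² − 2·1.1346e-23·1.0848e-23·cos(96°)
|Δp⃗| = 1.6497e-23 kg·m/s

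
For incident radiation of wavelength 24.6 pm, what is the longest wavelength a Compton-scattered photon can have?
29.4526 pm (at θ = 180°)

The Compton shift is Δλ = λ_C(1 − cos θ).

Since cos θ ranges from −1 to 1, the factor (1 − cos θ) ranges from 0 to 2; the maximum shift occurs at θ = 180° (backscattering):
Δλ_max = 2λ_C = 2 × 2.4263 pm = 4.8526 pm

Maximum scattered wavelength:
λ'_max = λ₀ + Δλ_max = 24.6 + 4.8526 = 29.4526 pm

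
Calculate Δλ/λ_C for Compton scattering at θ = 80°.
0.8264 λ_C

The Compton shift formula is:
Δλ = λ_C(1 - cos θ)

Dividing both sides by λ_C:
Δλ/λ_C = 1 - cos θ

For θ = 80°:
Δλ/λ_C = 1 - cos(80°)
Δλ/λ_C = 1 - 0.1736
Δλ/λ_C = 0.8264

This means the shift is 0.8264 × λ_C = 2.0050 pm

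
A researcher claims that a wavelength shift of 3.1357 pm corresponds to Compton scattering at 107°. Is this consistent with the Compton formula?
Yes, consistent

Calculate the expected shift for θ = 107°:

Δλ_expected = λ_C(1 - cos(107°))
Δλ_expected = 2.4263 × (1 - cos(107°))
Δλ_expected = 2.4263 × 1.2924
Δλ_expected = 3.1357 pm

Given shift: 3.1357 pm
Expected shift: 3.1357 pm
Difference: 0.0000 pm

The values match. This is consistent with Compton scattering at the stated angle.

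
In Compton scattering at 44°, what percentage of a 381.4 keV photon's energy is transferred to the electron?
0.1732 (or 17.32%)

Calculate initial and final photon energies:

Initial: E₀ = 381.4 keV → λ₀ = 3.2508 pm
Compton shift: Δλ = 0.6810 pm
Final wavelength: λ' = 3.9317 pm
Final energy: E' = 315.3423 keV

Fractional energy loss:
(E₀ - E')/E₀ = (381.4000 - 315.3423)/381.4000
= 66.0577/381.4000
= 0.1732
= 17.32%

(Intermediate values are shown rounded; full precision is carried through to the final answer.)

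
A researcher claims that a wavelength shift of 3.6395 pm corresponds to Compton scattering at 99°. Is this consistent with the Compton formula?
No, inconsistent

Calculate the expected shift for θ = 99°:

Δλ_expected = λ_C(1 - cos(99°))
Δλ_expected = 2.4263 × (1 - cos(99°))
Δλ_expected = 2.4263 × 1.1564
Δλ_expected = 2.8059 pm

Given shift: 3.6395 pm
Expected shift: 2.8059 pm
Difference: 0.8336 pm

The values do not match. The given shift corresponds to θ ≈ 120.0°, not 99°.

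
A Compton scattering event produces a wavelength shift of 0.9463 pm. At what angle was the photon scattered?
52.41°

From the Compton formula Δλ = λ_C(1 - cos θ), we can solve for θ:

cos θ = 1 - Δλ/λ_C

Given:
- Δλ = 0.9463 pm
- λ_C = h/(m_e·c) ≈ 2.42631024 pm

cos θ = 1 - 0.9463/2.42631024
cos θ = 1 - 0.390016
cos θ = 0.609984

θ = arccos(0.609984)
θ = 52.41°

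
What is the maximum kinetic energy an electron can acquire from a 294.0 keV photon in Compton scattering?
157.2995 keV

Maximum energy transfer occurs at θ = 180° (backscattering).

Initial photon: E₀ = 294.0 keV → λ₀ = 4.2171 pm

Maximum Compton shift (at 180°):
Δλ_max = 2λ_C = 2 × 2.4263 = 4.8526 pm

Final wavelength:
λ' = 4.2171 + 4.8526 = 9.0698 pm

Minimum photon energy (maximum energy to electron):
E'_min = hc/λ' = 136.7005 keV

Maximum electron kinetic energy:
K_max = E₀ - E'_min = 294.0000 - 136.7005 = 157.2995 keV

(Intermediate values are shown rounded; full precision is carried through to the final answer.)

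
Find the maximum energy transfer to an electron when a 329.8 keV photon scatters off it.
185.8331 keV

Maximum energy transfer occurs at θ = 180° (backscattering).

Initial photon: E₀ = 329.8 keV → λ₀ = 3.7594 pm

Maximum Compton shift (at 180°):
Δλ_max = 2λ_C = 2 × 2.4263 = 4.8526 pm

Final wavelength:
λ' = 3.7594 + 4.8526 = 8.6120 pm

Minimum photon energy (maximum energy to electron):
E'_min = hc/λ' = 143.9669 keV

Maximum electron kinetic energy:
K_max = E₀ - E'_min = 329.8000 - 143.9669 = 185.8331 keV

(Intermediate values are shown rounded; full precision is carried through to the final answer.)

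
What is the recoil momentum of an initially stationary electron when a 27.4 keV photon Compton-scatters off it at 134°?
2.5840e-23 kg·m/s

The electron is initially at rest, so by conservation of momentum:
p⃗_e = p⃗₀ − p⃗'  (incident photon momentum minus scattered photon momentum)

Photon momentum magnitudes (p = h/λ = E/c):
λ₀ = hc/E₀ = 45.2497 pm → p₀ = h/λ₀ = 1.4643e-23 kg·m/s
Δλ = λ_C(1 − cos 134°) = 4.1118 pm
λ' = 49.3615 pm → p' = h/λ' = 1.3424e-23 kg·m/s

The scattered photon makes angle θ = 134° with the incident direction, so by the law of cosines:
|p⃗_e|² = p₀² + p'² − 2p₀p'cos θ
|p⃗_e|² = (1.4643e-23)² + (1.3424e-23)² − 2·1.4643e-23·1.3424e-23·cos(134°)
|p⃗_e| = 2.5840e-23 kg·m/s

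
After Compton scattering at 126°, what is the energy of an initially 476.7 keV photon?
192.1239 keV

First convert energy to wavelength:
λ = hc/E, with hc ≈ 1239.842 keV·pm (i.e. 1239.842 eV·nm)

For E = 476.7 keV = 476700 eV:
λ = 1239.842 keV·pm / 476.7 keV
λ = 2.6009 pm

Calculate the Compton shift:
Δλ = λ_C(1 - cos(126°)) = 2.4263 × 1.5878
Δλ = 3.8525 pm

Final wavelength:
λ' = 2.6009 + 3.8525 = 6.4533 pm

Final energy:
E' = hc/λ' = 1239.842 / 6.4533 = 192.1239 keV

(Intermediate values are shown rounded; full precision is carried through to the final answer.)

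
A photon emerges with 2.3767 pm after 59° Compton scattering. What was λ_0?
1.2000 pm

From λ' = λ + Δλ, we have λ = λ' - Δλ

First calculate the Compton shift:
Δλ = λ_C(1 - cos θ)
Δλ = 2.4263 × (1 - cos(59°))
Δλ = 2.4263 × 0.4850
Δλ = 1.1767 pm

Initial wavelength:
λ = λ' - Δλ
λ = 2.3767 - 1.1767
λ = 1.2000 pm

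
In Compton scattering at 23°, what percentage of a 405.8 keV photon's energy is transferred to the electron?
0.0594 (or 5.94%)

Calculate initial and final photon energies:

Initial: E₀ = 405.8 keV → λ₀ = 3.0553 pm
Compton shift: Δλ = 0.1929 pm
Final wavelength: λ' = 3.2482 pm
Final energy: E' = 381.7032 keV

Fractional energy loss:
(E₀ - E')/E₀ = (405.8000 - 381.7032)/405.8000
= 24.0968/405.8000
= 0.0594
= 5.94%

(Intermediate values are shown rounded; full precision is carried through to the final answer.)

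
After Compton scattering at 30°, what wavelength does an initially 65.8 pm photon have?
66.1251 pm

Using the Compton formula: λ' = λ + λ_C(1 − cos θ)

For θ = 30°, cos θ = √3/2 (exact) ≈ 0.8660, so:
1 − cos 30° = 1 − (√3/2) ≈ 0.1340

Δλ = λ_C × 0.1340 = 2.4263 × 0.1340 = 0.3251 pm

λ' = 65.8 + 0.3251 = 66.1251 pm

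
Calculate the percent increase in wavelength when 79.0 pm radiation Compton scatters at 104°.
3.8143%

Calculate the Compton shift:
Δλ = λ_C(1 - cos(104°))
Δλ = 2.4263 × (1 - cos(104°))
Δλ = 2.4263 × 1.2419
Δλ = 3.0133 pm

Percentage change:
(Δλ/λ₀) × 100 = (3.0133/79.0) × 100
= 3.8143%

(Intermediate values are shown rounded; full precision is carried through to the final answer.)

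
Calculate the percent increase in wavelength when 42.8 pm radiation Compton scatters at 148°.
10.4765%

Calculate the Compton shift:
Δλ = λ_C(1 - cos(148°))
Δλ = 2.4263 × (1 - cos(148°))
Δλ = 2.4263 × 1.8480
Δλ = 4.4839 pm

Percentage change:
(Δλ/λ₀) × 100 = (4.4839/42.8) × 100
= 10.4765%

(Intermediate values are shown rounded; full precision is carried through to the final answer.)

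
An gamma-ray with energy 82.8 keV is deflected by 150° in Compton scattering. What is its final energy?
63.5768 keV

First convert energy to wavelength:
λ = hc/E, with hc ≈ 1239.842 keV·pm (i.e. 1239.842 eV·nm)

For E = 82.8 keV = 82800 eV:
λ = 1239.842 keV·pm / 82.8 keV
λ = 14.9739 pm

Calculate the Compton shift:
Δλ = λ_C(1 - cos(150°)) = 2.4263 × 1.8660
Δλ = 4.5276 pm

Final wavelength:
λ' = 14.9739 + 4.5276 = 19.5015 pm

Final energy:
E' = hc/λ' = 1239.842 / 19.5015 = 63.5768 keV

(Intermediate values are shown rounded; full precision is carried through to the final answer.)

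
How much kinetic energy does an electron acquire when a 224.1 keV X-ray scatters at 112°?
84.2855 keV

By energy conservation: K_e = E_initial - E_final

First find the scattered photon energy:
Initial wavelength: λ = hc/E = 5.5325 pm
Compton shift: Δλ = λ_C(1 - cos(112°)) = 3.3352 pm
Final wavelength: λ' = 5.5325 + 3.3352 = 8.8678 pm
Final photon energy: E' = hc/λ' = 139.8145 keV

Electron kinetic energy:
K_e = E - E' = 224.1000 - 139.8145 = 84.2855 keV

(Intermediate values are shown rounded; full precision is carried through to the final answer.)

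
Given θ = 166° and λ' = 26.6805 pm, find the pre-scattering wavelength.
21.9000 pm

From λ' = λ + Δλ, we have λ = λ' - Δλ

First calculate the Compton shift:
Δλ = λ_C(1 - cos θ)
Δλ = 2.4263 × (1 - cos(166°))
Δλ = 2.4263 × 1.9703
Δλ = 4.7805 pm

Initial wavelength:
λ = λ' - Δλ
λ = 26.6805 - 4.7805
λ = 21.9000 pm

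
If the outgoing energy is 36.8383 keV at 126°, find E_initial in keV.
41.6000 keV

Convert final energy to wavelength (hc ≈ 1239.842 keV·pm):
λ' = hc/E' = 1239.842 / 36.8383 = 33.6563 pm

Calculate the Compton shift:
Δλ = λ_C(1 - cos(126°))
Δλ = 2.4263 × (1 - cos(126°))
Δλ = 3.8525 pm

Initial wavelength:
λ = λ' - Δλ = 33.6563 - 3.8525 = 29.8039 pm

Initial energy:
E = hc/λ = 1239.842 / 29.8039 = 41.6000 keV

(Intermediate values are shown rounded; full precision is carried through to the final answer.)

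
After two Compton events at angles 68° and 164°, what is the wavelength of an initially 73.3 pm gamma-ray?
79.5760 pm

Apply Compton shift twice:

First scattering at θ₁ = 68°:
Δλ₁ = λ_C(1 - cos(68°))
Δλ₁ = 2.4263 × 0.6254
Δλ₁ = 1.5174 pm

After first scattering:
λ₁ = 73.3 + 1.5174 = 74.8174 pm

Second scattering at θ₂ = 164°:
Δλ₂ = λ_C(1 - cos(164°))
Δλ₂ = 2.4263 × 1.9613
Δλ₂ = 4.7586 pm

Final wavelength:
λ₂ = 74.8174 + 4.7586 = 79.5760 pm

Total shift: Δλ_total = 1.5174 + 4.7586 = 6.2760 pm

(Intermediate values are shown rounded; full precision is carried through to the final answer.)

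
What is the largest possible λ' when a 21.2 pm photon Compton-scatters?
26.0526 pm (at θ = 180°)

The Compton shift is Δλ = λ_C(1 − cos θ).

Since cos θ ranges from −1 to 1, the factor (1 − cos θ) ranges from 0 to 2; the maximum shift occurs at θ = 180° (backscattering):
Δλ_max = 2λ_C = 2 × 2.4263 pm = 4.8526 pm

Maximum scattered wavelength:
λ'_max = λ₀ + Δλ_max = 21.2 + 4.8526 = 26.0526 pm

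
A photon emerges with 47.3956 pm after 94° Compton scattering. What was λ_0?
44.8000 pm

From λ' = λ + Δλ, we have λ = λ' - Δλ

First calculate the Compton shift:
Δλ = λ_C(1 - cos θ)
Δλ = 2.4263 × (1 - cos(94°))
Δλ = 2.4263 × 1.0698
Δλ = 2.5956 pm

Initial wavelength:
λ = λ' - Δλ
λ = 47.3956 - 2.5956
λ = 44.8000 pm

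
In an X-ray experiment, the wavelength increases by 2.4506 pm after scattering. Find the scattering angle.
90.57°

From the Compton formula Δλ = λ_C(1 - cos θ), we can solve for θ:

cos θ = 1 - Δλ/λ_C

Given:
- Δλ = 2.4506 pm
- λ_C = h/(m_e·c) ≈ 2.42631024 pm

cos θ = 1 - 2.4506/2.42631024
cos θ = 1 - 1.010011
cos θ = -0.010011

θ = arccos(-0.010011)
θ = 90.57°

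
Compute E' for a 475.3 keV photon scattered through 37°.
400.3211 keV

First convert energy to wavelength:
λ = hc/E, with hc ≈ 1239.842 keV·pm (i.e. 1239.842 eV·nm)

For E = 475.3 keV = 475300 eV:
λ = 1239.842 keV·pm / 475.3 keV
λ = 2.6085 pm

Calculate the Compton shift:
Δλ = λ_C(1 - cos(37°)) = 2.4263 × 0.2014
Δλ = 0.4886 pm

Final wavelength:
λ' = 2.6085 + 0.4886 = 3.0971 pm

Final energy:
E' = hc/λ' = 1239.842 / 3.0971 = 400.3211 keV

(Intermediate values are shown rounded; full precision is carried through to the final answer.)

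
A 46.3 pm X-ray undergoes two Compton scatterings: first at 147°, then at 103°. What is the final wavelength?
53.7333 pm

Apply Compton shift twice:

First scattering at θ₁ = 147°:
Δλ₁ = λ_C(1 - cos(147°))
Δλ₁ = 2.4263 × 1.8387
Δλ₁ = 4.4612 pm

After first scattering:
λ₁ = 46.3 + 4.4612 = 50.7612 pm

Second scattering at θ₂ = 103°:
Δλ₂ = λ_C(1 - cos(103°))
Δλ₂ = 2.4263 × 1.2250
Δλ₂ = 2.9721 pm

Final wavelength:
λ₂ = 50.7612 + 2.9721 = 53.7333 pm

Total shift: Δλ_total = 4.4612 + 2.9721 = 7.4333 pm

(Intermediate values are shown rounded; full precision is carried through to the final answer.)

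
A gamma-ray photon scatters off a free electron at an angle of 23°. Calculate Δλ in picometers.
0.1929 pm

Using the Compton scattering formula:
Δλ = λ_C(1 - cos θ)

where λ_C = h/(m_e·c) ≈ 2.4263 pm is the Compton wavelength of an electron.

For θ = 23°:
cos(23°) = 0.9205
1 - cos(23°) = 0.0795

Δλ = 2.4263 × 0.0795
Δλ = 0.1929 pm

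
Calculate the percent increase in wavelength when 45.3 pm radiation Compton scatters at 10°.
0.0814%

Calculate the Compton shift:
Δλ = λ_C(1 - cos(10°))
Δλ = 2.4263 × (1 - cos(10°))
Δλ = 2.4263 × 0.0152
Δλ = 0.0369 pm

Percentage change:
(Δλ/λ₀) × 100 = (0.0369/45.3) × 100
= 0.0814%

(Intermediate values are shown rounded; full precision is carried through to the final answer.)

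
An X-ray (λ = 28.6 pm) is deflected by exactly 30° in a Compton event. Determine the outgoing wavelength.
28.9251 pm

Using the Compton formula: λ' = λ + λ_C(1 − cos θ)

For θ = 30°, cos θ = √3/2 (exact) ≈ 0.8660, so:
1 − cos 30° = 1 − (√3/2) ≈ 0.1340

Δλ = λ_C × 0.1340 = 2.4263 × 0.1340 = 0.3251 pm

λ' = 28.6 + 0.3251 = 28.9251 pm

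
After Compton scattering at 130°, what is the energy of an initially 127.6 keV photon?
90.4826 keV

First convert energy to wavelength:
λ = hc/E, with hc ≈ 1239.842 keV·pm (i.e. 1239.842 eV·nm)

For E = 127.6 keV = 127600 eV:
λ = 1239.842 keV·pm / 127.6 keV
λ = 9.7166 pm

Calculate the Compton shift:
Δλ = λ_C(1 - cos(130°)) = 2.4263 × 1.6428
Δλ = 3.9859 pm

Final wavelength:
λ' = 9.7166 + 3.9859 = 13.7025 pm

Final energy:
E' = hc/λ' = 1239.842 / 13.7025 = 90.4826 keV

(Intermediate values are shown rounded; full precision is carried through to the final answer.)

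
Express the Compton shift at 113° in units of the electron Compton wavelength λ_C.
1.3907 λ_C

The Compton shift formula is:
Δλ = λ_C(1 - cos θ)

Dividing both sides by λ_C:
Δλ/λ_C = 1 - cos θ

For θ = 113°:
Δλ/λ_C = 1 - cos(113°)
Δλ/λ_C = 1 - -0.3907
Δλ/λ_C = 1.3907

This means the shift is 1.3907 × λ_C = 3.3743 pm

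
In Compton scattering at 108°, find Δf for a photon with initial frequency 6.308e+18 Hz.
3.951e+17 Hz (decrease)

Convert frequency to wavelength (c = 299792458 m/s):
λ₀ = c/f₀ = 299792458/6.308e+18 = 4.7525754e-11 m = 47.5258 pm

Calculate Compton shift:
Δλ = λ_C(1 - cos(108°)) = 3.1761 pm

Final wavelength:
λ' = λ₀ + Δλ = 47.5258 + 3.1761 = 50.7018 pm

Final frequency:
f' = c/λ' = 299792458/5.0701836e-11 = 5.9128522e+18 Hz

Frequency shift (decrease):
Δf = f₀ - f' = 6.308e+18 - 5.9128522e+18 = 3.951e+17 Hz

(Intermediate values are shown rounded; full precision is carried through to the final answer.)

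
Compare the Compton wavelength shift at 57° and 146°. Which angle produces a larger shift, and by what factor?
146° produces the larger shift by a factor of 4.017

Calculate both shifts using Δλ = λ_C(1 - cos θ):

For θ₁ = 57°:
Δλ₁ = 2.4263 × (1 - cos(57°))
Δλ₁ = 2.4263 × 0.4554
Δλ₁ = 1.1048 pm

For θ₂ = 146°:
Δλ₂ = 2.4263 × (1 - cos(146°))
Δλ₂ = 2.4263 × 1.8290
Δλ₂ = 4.4378 pm

The 146° angle produces the larger shift.
Ratio: 4.4378/1.1048 = 4.017

(Intermediate values are shown rounded; full precision is carried through to the final answer.)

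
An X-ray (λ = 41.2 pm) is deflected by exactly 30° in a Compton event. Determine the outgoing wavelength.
41.5251 pm

Using the Compton formula: λ' = λ + λ_C(1 − cos θ)

For θ = 30°, cos θ = √3/2 (exact) ≈ 0.8660, so:
1 − cos 30° = 1 − (√3/2) ≈ 0.1340

Δλ = λ_C × 0.1340 = 2.4263 × 0.1340 = 0.3251 pm

λ' = 41.2 + 0.3251 = 41.5251 pm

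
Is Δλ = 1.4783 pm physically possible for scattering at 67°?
Yes, consistent

Calculate the expected shift for θ = 67°:

Δλ_expected = λ_C(1 - cos(67°))
Δλ_expected = 2.4263 × (1 - cos(67°))
Δλ_expected = 2.4263 × 0.6093
Δλ_expected = 1.4783 pm

Given shift: 1.4783 pm
Expected shift: 1.4783 pm
Difference: 0.0000 pm

The values match. This is consistent with Compton scattering at the stated angle.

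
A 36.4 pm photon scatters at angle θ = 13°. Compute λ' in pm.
36.4622 pm

Using the Compton scattering formula:
λ' = λ + Δλ = λ + λ_C(1 - cos θ)

Given:
- Initial wavelength λ = 36.4 pm
- Scattering angle θ = 13°
- Compton wavelength λ_C ≈ 2.4263 pm

Calculate the shift:
Δλ = 2.4263 × (1 - cos(13°))
Δλ = 2.4263 × 0.0256
Δλ = 0.0622 pm

Final wavelength:
λ' = 36.4 + 0.0622 = 36.4622 pm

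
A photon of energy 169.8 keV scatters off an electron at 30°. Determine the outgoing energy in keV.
162.5629 keV

First convert energy to wavelength:
λ = hc/E, with hc ≈ 1239.842 keV·pm (i.e. 1239.842 eV·nm)

For E = 169.8 keV = 169800 eV:
λ = 1239.842 keV·pm / 169.8 keV
λ = 7.3018 pm

Calculate the Compton shift:
Δλ = λ_C(1 - cos(30°)) = 2.4263 × 0.1340
Δλ = 0.3251 pm

Final wavelength:
λ' = 7.3018 + 0.3251 = 7.6268 pm

Final energy:
E' = hc/λ' = 1239.842 / 7.6268 = 162.5629 keV

(Intermediate values are shown rounded; full precision is carried through to the final answer.)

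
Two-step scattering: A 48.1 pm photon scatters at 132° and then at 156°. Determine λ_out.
56.7927 pm

Apply Compton shift twice:

First scattering at θ₁ = 132°:
Δλ₁ = λ_C(1 - cos(132°))
Δλ₁ = 2.4263 × 1.6691
Δλ₁ = 4.0498 pm

After first scattering:
λ₁ = 48.1 + 4.0498 = 52.1498 pm

Second scattering at θ₂ = 156°:
Δλ₂ = λ_C(1 - cos(156°))
Δλ₂ = 2.4263 × 1.9135
Δλ₂ = 4.6429 pm

Final wavelength:
λ₂ = 52.1498 + 4.6429 = 56.7927 pm

Total shift: Δλ_total = 4.0498 + 4.6429 = 8.6927 pm

(Intermediate values are shown rounded; full precision is carried through to the final answer.)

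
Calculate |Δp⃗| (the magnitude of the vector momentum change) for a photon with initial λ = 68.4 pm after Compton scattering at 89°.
1.3353e-23 kg·m/s

Photon momentum magnitude is p = h/λ.

Initial momentum:
p₀ = h/λ = 6.6261e-34/6.8400e-11 = 9.6872e-24 kg·m/s

After scattering:
λ' = λ + Δλ = 68.4 + 2.3840 = 70.7840 pm
p' = h/λ' = 6.6261e-34/7.0784e-11 = 9.3610e-24 kg·m/s

Momentum is a vector; the scattered photon's direction makes angle θ = 89° with the incident direction. The magnitude of the vector change Δp⃗ = p⃗₀ − p⃗' is found from the law of cosines:
|Δp⃗|² = p₀² + p'² − 2p₀p'cos θ
|Δp⃗|² = (9.6872e-24)² + (9.3610e-24)² − 2·9.6872e-24·9.3610e-24·cos(89°)
|Δp⃗| = 1.3353e-23 kg·m/s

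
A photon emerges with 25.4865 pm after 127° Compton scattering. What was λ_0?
21.6000 pm

From λ' = λ + Δλ, we have λ = λ' - Δλ

First calculate the Compton shift:
Δλ = λ_C(1 - cos θ)
Δλ = 2.4263 × (1 - cos(127°))
Δλ = 2.4263 × 1.6018
Δλ = 3.8865 pm

Initial wavelength:
λ = λ' - Δλ
λ = 25.4865 - 3.8865
λ = 21.6000 pm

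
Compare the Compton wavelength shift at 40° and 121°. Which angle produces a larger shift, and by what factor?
121° produces the larger shift by a factor of 6.476

Calculate both shifts using Δλ = λ_C(1 - cos θ):

For θ₁ = 40°:
Δλ₁ = 2.4263 × (1 - cos(40°))
Δλ₁ = 2.4263 × 0.2340
Δλ₁ = 0.5676 pm

For θ₂ = 121°:
Δλ₂ = 2.4263 × (1 - cos(121°))
Δλ₂ = 2.4263 × 1.5150
Δλ₂ = 3.6760 pm

The 121° angle produces the larger shift.
Ratio: 3.6760/0.5676 = 6.476

(Intermediate values are shown rounded; full precision is carried through to the final answer.)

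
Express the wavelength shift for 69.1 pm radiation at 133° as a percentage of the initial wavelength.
5.9060%

Calculate the Compton shift:
Δλ = λ_C(1 - cos(133°))
Δλ = 2.4263 × (1 - cos(133°))
Δλ = 2.4263 × 1.6820
Δλ = 4.0810 pm

Percentage change:
(Δλ/λ₀) × 100 = (4.0810/69.1) × 100
= 5.9060%

(Intermediate values are shown rounded; full precision is carried through to the final answer.)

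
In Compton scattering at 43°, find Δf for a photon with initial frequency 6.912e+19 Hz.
9.030e+18 Hz (decrease)

Convert frequency to wavelength (c = 299792458 m/s):
λ₀ = c/f₀ = 299792458/6.912e+19 = 4.3372751e-12 m = 4.3373 pm

Calculate Compton shift:
Δλ = λ_C(1 - cos(43°)) = 0.6518 pm

Final wavelength:
λ' = λ₀ + Δλ = 4.3373 + 0.6518 = 4.9891 pm

Final frequency:
f' = c/λ' = 299792458/4.9890944e-12 = 6.0089554e+19 Hz

Frequency shift (decrease):
Δf = f₀ - f' = 6.912e+19 - 6.0089554e+19 = 9.030e+18 Hz

(Intermediate values are shown rounded; full precision is carried through to the final answer.)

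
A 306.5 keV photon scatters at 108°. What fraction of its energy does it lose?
0.4398 (or 43.98%)

Calculate initial and final photon energies:

Initial: E₀ = 306.5 keV → λ₀ = 4.0452 pm
Compton shift: Δλ = 3.1761 pm
Final wavelength: λ' = 7.2212 pm
Final energy: E' = 171.6937 keV

Fractional energy loss:
(E₀ - E')/E₀ = (306.5000 - 171.6937)/306.5000
= 134.8063/306.5000
= 0.4398
= 43.98%

(Intermediate values are shown rounded; full precision is carried through to the final answer.)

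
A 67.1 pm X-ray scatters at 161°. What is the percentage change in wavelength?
7.0349%

Calculate the Compton shift:
Δλ = λ_C(1 - cos(161°))
Δλ = 2.4263 × (1 - cos(161°))
Δλ = 2.4263 × 1.9455
Δλ = 4.7204 pm

Percentage change:
(Δλ/λ₀) × 100 = (4.7204/67.1) × 100
= 7.0349%

(Intermediate values are shown rounded; full precision is carried through to the final answer.)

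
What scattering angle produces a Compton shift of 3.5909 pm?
118.68°

From the Compton formula Δλ = λ_C(1 - cos θ), we can solve for θ:

cos θ = 1 - Δλ/λ_C

Given:
- Δλ = 3.5909 pm
- λ_C = h/(m_e·c) ≈ 2.42631024 pm

cos θ = 1 - 3.5909/2.42631024
cos θ = 1 - 1.479984
cos θ = -0.479984

θ = arccos(-0.479984)
θ = 118.68°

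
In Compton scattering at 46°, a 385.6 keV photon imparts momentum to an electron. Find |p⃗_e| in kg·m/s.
1.5022e-22 kg·m/s

The electron is initially at rest, so by conservation of momentum:
p⃗_e = p⃗₀ − p⃗'  (incident photon momentum minus scattered photon momentum)

Photon momentum magnitudes (p = h/λ = E/c):
λ₀ = hc/E₀ = 3.2154 pm → p₀ = h/λ₀ = 2.0608e-22 kg·m/s
Δλ = λ_C(1 − cos 46°) = 0.7409 pm
λ' = 3.9562 pm → p' = h/λ' = 1.6749e-22 kg·m/s

The scattered photon makes angle θ = 46° with the incident direction, so by the law of cosines:
|p⃗_e|² = p₀² + p'² − 2p₀p'cos θ
|p⃗_e|² = (2.0608e-22)² + (1.6749e-22)² − 2·2.0608e-22·1.6749e-22·cos(46°)
|p⃗_e| = 1.5022e-22 kg·m/s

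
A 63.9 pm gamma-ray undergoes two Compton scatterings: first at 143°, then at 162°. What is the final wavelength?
72.9979 pm

Apply Compton shift twice:

First scattering at θ₁ = 143°:
Δλ₁ = λ_C(1 - cos(143°))
Δλ₁ = 2.4263 × 1.7986
Δλ₁ = 4.3640 pm

After first scattering:
λ₁ = 63.9 + 4.3640 = 68.2640 pm

Second scattering at θ₂ = 162°:
Δλ₂ = λ_C(1 - cos(162°))
Δλ₂ = 2.4263 × 1.9511
Δλ₂ = 4.7339 pm

Final wavelength:
λ₂ = 68.2640 + 4.7339 = 72.9979 pm

Total shift: Δλ_total = 4.3640 + 4.7339 = 9.0979 pm

(Intermediate values are shown rounded; full precision is carried through to the final answer.)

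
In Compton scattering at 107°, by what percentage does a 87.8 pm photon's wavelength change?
3.5714%

Calculate the Compton shift:
Δλ = λ_C(1 - cos(107°))
Δλ = 2.4263 × (1 - cos(107°))
Δλ = 2.4263 × 1.2924
Δλ = 3.1357 pm

Percentage change:
(Δλ/λ₀) × 100 = (3.1357/87.8) × 100
= 3.5714%

(Intermediate values are shown rounded; full precision is carried through to the final answer.)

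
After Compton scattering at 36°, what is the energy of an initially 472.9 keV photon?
401.8717 keV

First convert energy to wavelength:
λ = hc/E, with hc ≈ 1239.842 keV·pm (i.e. 1239.842 eV·nm)

For E = 472.9 keV = 472900 eV:
λ = 1239.842 keV·pm / 472.9 keV
λ = 2.6218 pm

Calculate the Compton shift:
Δλ = λ_C(1 - cos(36°)) = 2.4263 × 0.1910
Δλ = 0.4634 pm

Final wavelength:
λ' = 2.6218 + 0.4634 = 3.0852 pm

Final energy:
E' = hc/λ' = 1239.842 / 3.0852 = 401.8717 keV

(Intermediate values are shown rounded; full precision is carried through to the final answer.)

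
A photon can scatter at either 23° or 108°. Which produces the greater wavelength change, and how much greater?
108° produces the larger shift by a factor of 16.467

Calculate both shifts using Δλ = λ_C(1 - cos θ):

For θ₁ = 23°:
Δλ₁ = 2.4263 × (1 - cos(23°))
Δλ₁ = 2.4263 × 0.0795
Δλ₁ = 0.1929 pm

For θ₂ = 108°:
Δλ₂ = 2.4263 × (1 - cos(108°))
Δλ₂ = 2.4263 × 1.3090
Δλ₂ = 3.1761 pm

The 108° angle produces the larger shift.
Ratio: 3.1761/0.1929 = 16.467

(Intermediate values are shown rounded; full precision is carried through to the final answer.)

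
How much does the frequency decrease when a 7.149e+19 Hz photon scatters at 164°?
3.800e+19 Hz (decrease)

Convert frequency to wavelength (c = 299792458 m/s):
λ₀ = c/f₀ = 299792458/7.149e+19 = 4.1934880e-12 m = 4.1935 pm

Calculate Compton shift:
Δλ = λ_C(1 - cos(164°)) = 4.7586 pm

Final wavelength:
λ' = λ₀ + Δλ = 4.1935 + 4.7586 = 8.9521 pm

Final frequency:
f' = c/λ' = 299792458/8.9521173e-12 = 3.3488442e+19 Hz

Frequency shift (decrease):
Δf = f₀ - f' = 7.149e+19 - 3.3488442e+19 = 3.800e+19 Hz

(Intermediate values are shown rounded; full precision is carried through to the final answer.)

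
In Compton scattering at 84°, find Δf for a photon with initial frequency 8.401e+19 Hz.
3.179e+19 Hz (decrease)

Convert frequency to wavelength (c = 299792458 m/s):
λ₀ = c/f₀ = 299792458/8.401e+19 = 3.5685330e-12 m = 3.5685 pm

Calculate Compton shift:
Δλ = λ_C(1 - cos(84°)) = 2.1727 pm

Final wavelength:
λ' = λ₀ + Δλ = 3.5685 + 2.1727 = 5.7412 pm

Final frequency:
f' = c/λ' = 299792458/5.7412248e-12 = 5.2217509e+19 Hz

Frequency shift (decrease):
Δf = f₀ - f' = 8.401e+19 - 5.2217509e+19 = 3.179e+19 Hz

(Intermediate values are shown rounded; full precision is carried through to the final answer.)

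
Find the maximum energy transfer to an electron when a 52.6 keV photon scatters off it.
8.9801 keV

Maximum energy transfer occurs at θ = 180° (backscattering).

Initial photon: E₀ = 52.6 keV → λ₀ = 23.5711 pm

Maximum Compton shift (at 180°):
Δλ_max = 2λ_C = 2 × 2.4263 = 4.8526 pm

Final wavelength:
λ' = 23.5711 + 4.8526 = 28.4238 pm

Minimum photon energy (maximum energy to electron):
E'_min = hc/λ' = 43.6199 keV

Maximum electron kinetic energy:
K_max = E₀ - E'_min = 52.6000 - 43.6199 = 8.9801 keV

(Intermediate values are shown rounded; full precision is carried through to the final answer.)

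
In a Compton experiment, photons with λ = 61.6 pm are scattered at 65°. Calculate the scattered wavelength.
63.0009 pm

Using the Compton scattering formula:
λ' = λ + Δλ = λ + λ_C(1 - cos θ)

Given:
- Initial wavelength λ = 61.6 pm
- Scattering angle θ = 65°
- Compton wavelength λ_C ≈ 2.4263 pm

Calculate the shift:
Δλ = 2.4263 × (1 - cos(65°))
Δλ = 2.4263 × 0.5774
Δλ = 1.4009 pm

Final wavelength:
λ' = 61.6 + 1.4009 = 63.0009 pm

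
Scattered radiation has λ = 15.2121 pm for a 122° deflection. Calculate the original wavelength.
11.5000 pm

From λ' = λ + Δλ, we have λ = λ' - Δλ

First calculate the Compton shift:
Δλ = λ_C(1 - cos θ)
Δλ = 2.4263 × (1 - cos(122°))
Δλ = 2.4263 × 1.5299
Δλ = 3.7121 pm

Initial wavelength:
λ = λ' - Δλ
λ = 15.2121 - 3.7121
λ = 11.5000 pm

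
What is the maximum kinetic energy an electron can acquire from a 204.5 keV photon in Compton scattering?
90.9137 keV

Maximum energy transfer occurs at θ = 180° (backscattering).

Initial photon: E₀ = 204.5 keV → λ₀ = 6.0628 pm

Maximum Compton shift (at 180°):
Δλ_max = 2λ_C = 2 × 2.4263 = 4.8526 pm

Final wavelength:
λ' = 6.0628 + 4.8526 = 10.9154 pm

Minimum photon energy (maximum energy to electron):
E'_min = hc/λ' = 113.5863 keV

Maximum electron kinetic energy:
K_max = E₀ - E'_min = 204.5000 - 113.5863 = 90.9137 keV

(Intermediate values are shown rounded; full precision is carried through to the final answer.)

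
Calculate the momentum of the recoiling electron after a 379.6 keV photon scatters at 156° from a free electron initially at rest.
2.8147e-22 kg·m/s

The electron is initially at rest, so by conservation of momentum:
p⃗_e = p⃗₀ − p⃗'  (incident photon momentum minus scattered photon momentum)

Photon momentum magnitudes (p = h/λ = E/c):
λ₀ = hc/E₀ = 3.2662 pm → p₀ = h/λ₀ = 2.0287e-22 kg·m/s
Δλ = λ_C(1 − cos 156°) = 4.6429 pm
λ' = 7.9090 pm → p' = h/λ' = 8.3778e-23 kg·m/s

The scattered photon makes angle θ = 156° with the incident direction, so by the law of cosines:
|p⃗_e|² = p₀² + p'² − 2p₀p'cos θ
|p⃗_e|² = (2.0287e-22)² + (8.3778e-23)² − 2·2.0287e-22·8.3778e-23·cos(156°)
|p⃗_e| = 2.8147e-22 kg·m/s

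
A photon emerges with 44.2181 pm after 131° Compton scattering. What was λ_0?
40.2000 pm

From λ' = λ + Δλ, we have λ = λ' - Δλ

First calculate the Compton shift:
Δλ = λ_C(1 - cos θ)
Δλ = 2.4263 × (1 - cos(131°))
Δλ = 2.4263 × 1.6561
Δλ = 4.0181 pm

Initial wavelength:
λ = λ' - Δλ
λ = 44.2181 - 4.0181
λ = 40.2000 pm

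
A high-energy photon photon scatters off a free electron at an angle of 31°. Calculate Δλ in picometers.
0.3466 pm

Using the Compton scattering formula:
Δλ = λ_C(1 - cos θ)

where λ_C = h/(m_e·c) ≈ 2.4263 pm is the Compton wavelength of an electron.

For θ = 31°:
cos(31°) = 0.8572
1 - cos(31°) = 0.1428

Δλ = 2.4263 × 0.1428
Δλ = 0.3466 pm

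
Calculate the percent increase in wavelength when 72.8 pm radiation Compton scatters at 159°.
6.4443%

Calculate the Compton shift:
Δλ = λ_C(1 - cos(159°))
Δλ = 2.4263 × (1 - cos(159°))
Δλ = 2.4263 × 1.9336
Δλ = 4.6915 pm

Percentage change:
(Δλ/λ₀) × 100 = (4.6915/72.8) × 100
= 6.4443%

(Intermediate values are shown rounded; full precision is carried through to the final answer.)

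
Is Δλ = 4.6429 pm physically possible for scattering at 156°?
Yes, consistent

Calculate the expected shift for θ = 156°:

Δλ_expected = λ_C(1 - cos(156°))
Δλ_expected = 2.4263 × (1 - cos(156°))
Δλ_expected = 2.4263 × 1.9135
Δλ_expected = 4.6429 pm

Given shift: 4.6429 pm
Expected shift: 4.6429 pm
Difference: 0.0000 pm

The values match. This is consistent with Compton scattering at the stated angle.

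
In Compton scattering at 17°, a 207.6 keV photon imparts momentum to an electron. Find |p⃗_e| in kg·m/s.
3.2568e-23 kg·m/s

The electron is initially at rest, so by conservation of momentum:
p⃗_e = p⃗₀ − p⃗'  (incident photon momentum minus scattered photon momentum)

Photon momentum magnitudes (p = h/λ = E/c):
λ₀ = hc/E₀ = 5.9723 pm → p₀ = h/λ₀ = 1.1095e-22 kg·m/s
Δλ = λ_C(1 − cos 17°) = 0.1060 pm
λ' = 6.0783 pm → p' = h/λ' = 1.0901e-22 kg·m/s

The scattered photon makes angle θ = 17° with the incident direction, so by the law of cosines:
|p⃗_e|² = p₀² + p'² − 2p₀p'cos θ
|p⃗_e|² = (1.1095e-22)² + (1.0901e-22)² − 2·1.1095e-22·1.0901e-22·cos(17°)
|p⃗_e| = 3.2568e-23 kg·m/s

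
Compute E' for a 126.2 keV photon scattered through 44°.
118.0196 keV

First convert energy to wavelength:
λ = hc/E, with hc ≈ 1239.842 keV·pm (i.e. 1239.842 eV·nm)

For E = 126.2 keV = 126200 eV:
λ = 1239.842 keV·pm / 126.2 keV
λ = 9.8244 pm

Calculate the Compton shift:
Δλ = λ_C(1 - cos(44°)) = 2.4263 × 0.2807
Δλ = 0.6810 pm

Final wavelength:
λ' = 9.8244 + 0.6810 = 10.5054 pm

Final energy:
E' = hc/λ' = 1239.842 / 10.5054 = 118.0196 keV

(Intermediate values are shown rounded; full precision is carried through to the final answer.)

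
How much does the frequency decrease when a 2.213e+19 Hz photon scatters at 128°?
4.967e+18 Hz (decrease)

Convert frequency to wavelength (c = 299792458 m/s):
λ₀ = c/f₀ = 299792458/2.213e+19 = 1.3546880e-11 m = 13.5469 pm

Calculate Compton shift:
Δλ = λ_C(1 - cos(128°)) = 3.9201 pm

Final wavelength:
λ' = λ₀ + Δλ = 13.5469 + 3.9201 = 17.4670 pm

Final frequency:
f' = c/λ' = 299792458/1.7466976e-11 = 1.7163386e+19 Hz

Frequency shift (decrease):
Δf = f₀ - f' = 2.213e+19 - 1.7163386e+19 = 4.967e+18 Hz

(Intermediate values are shown rounded; full precision is carried through to the final answer.)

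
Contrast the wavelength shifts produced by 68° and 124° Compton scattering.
124° produces the larger shift by a factor of 2.493

Calculate both shifts using Δλ = λ_C(1 - cos θ):

For θ₁ = 68°:
Δλ₁ = 2.4263 × (1 - cos(68°))
Δλ₁ = 2.4263 × 0.6254
Δλ₁ = 1.5174 pm

For θ₂ = 124°:
Δλ₂ = 2.4263 × (1 - cos(124°))
Δλ₂ = 2.4263 × 1.5592
Δλ₂ = 3.7831 pm

The 124° angle produces the larger shift.
Ratio: 3.7831/1.5174 = 2.493

(Intermediate values are shown rounded; full precision is carried through to the final answer.)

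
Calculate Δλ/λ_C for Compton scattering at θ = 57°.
0.4554 λ_C

The Compton shift formula is:
Δλ = λ_C(1 - cos θ)

Dividing both sides by λ_C:
Δλ/λ_C = 1 - cos θ

For θ = 57°:
Δλ/λ_C = 1 - cos(57°)
Δλ/λ_C = 1 - 0.5446
Δλ/λ_C = 0.4554

This means the shift is 0.4554 × λ_C = 1.1048 pm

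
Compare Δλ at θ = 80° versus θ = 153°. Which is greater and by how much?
153° produces the larger shift by a factor of 2.288

Calculate both shifts using Δλ = λ_C(1 - cos θ):

For θ₁ = 80°:
Δλ₁ = 2.4263 × (1 - cos(80°))
Δλ₁ = 2.4263 × 0.8264
Δλ₁ = 2.0050 pm

For θ₂ = 153°:
Δλ₂ = 2.4263 × (1 - cos(153°))
Δλ₂ = 2.4263 × 1.8910
Δλ₂ = 4.5882 pm

The 153° angle produces the larger shift.
Ratio: 4.5882/2.0050 = 2.288

(Intermediate values are shown rounded; full precision is carried through to the final answer.)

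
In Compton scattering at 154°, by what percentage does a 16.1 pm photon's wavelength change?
28.6153%

Calculate the Compton shift:
Δλ = λ_C(1 - cos(154°))
Δλ = 2.4263 × (1 - cos(154°))
Δλ = 2.4263 × 1.8988
Δλ = 4.6071 pm

Percentage change:
(Δλ/λ₀) × 100 = (4.6071/16.1) × 100
= 28.6153%

(Intermediate values are shown rounded; full precision is carried through to the final answer.)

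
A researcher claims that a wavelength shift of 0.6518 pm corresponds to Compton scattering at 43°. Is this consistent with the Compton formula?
Yes, consistent

Calculate the expected shift for θ = 43°:

Δλ_expected = λ_C(1 - cos(43°))
Δλ_expected = 2.4263 × (1 - cos(43°))
Δλ_expected = 2.4263 × 0.2686
Δλ_expected = 0.6518 pm

Given shift: 0.6518 pm
Expected shift: 0.6518 pm
Difference: 0.0000 pm

The values match. This is consistent with Compton scattering at the stated angle.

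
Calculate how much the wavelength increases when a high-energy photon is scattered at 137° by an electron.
4.2008 pm

Using the Compton scattering formula:
Δλ = λ_C(1 - cos θ)

where λ_C = h/(m_e·c) ≈ 2.4263 pm is the Compton wavelength of an electron.

For θ = 137°:
cos(137°) = -0.7314
1 - cos(137°) = 1.7314

Δλ = 2.4263 × 1.7314
Δλ = 4.2008 pm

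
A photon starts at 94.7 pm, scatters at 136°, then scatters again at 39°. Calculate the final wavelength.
99.4124 pm

Apply Compton shift twice:

First scattering at θ₁ = 136°:
Δλ₁ = λ_C(1 - cos(136°))
Δλ₁ = 2.4263 × 1.7193
Δλ₁ = 4.1717 pm

After first scattering:
λ₁ = 94.7 + 4.1717 = 98.8717 pm

Second scattering at θ₂ = 39°:
Δλ₂ = λ_C(1 - cos(39°))
Δλ₂ = 2.4263 × 0.2229
Δλ₂ = 0.5407 pm

Final wavelength:
λ₂ = 98.8717 + 0.5407 = 99.4124 pm

Total shift: Δλ_total = 4.1717 + 0.5407 = 4.7124 pm

(Intermediate values are shown rounded; full precision is carried through to the final answer.)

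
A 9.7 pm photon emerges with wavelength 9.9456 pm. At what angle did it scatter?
26.00°

First find the wavelength shift:
Δλ = λ' - λ = 9.9456 - 9.7 = 0.2456 pm

Using Δλ = λ_C(1 - cos θ), with λ_C = h/(m_e·c) ≈ 2.42631024 pm:
cos θ = 1 - Δλ/λ_C
cos θ = 1 - 0.2456/2.42631024
cos θ = 0.898776

θ = arccos(0.898776)
θ = 26.00°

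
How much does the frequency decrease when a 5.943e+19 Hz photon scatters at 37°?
5.248e+18 Hz (decrease)

Convert frequency to wavelength (c = 299792458 m/s):
λ₀ = c/f₀ = 299792458/5.943e+19 = 5.0444634e-12 m = 5.0445 pm

Calculate Compton shift:
Δλ = λ_C(1 - cos(37°)) = 0.4886 pm

Final wavelength:
λ' = λ₀ + Δλ = 5.0445 + 0.4886 = 5.5330 pm

Final frequency:
f' = c/λ' = 299792458/5.5330361e-12 = 5.4182270e+19 Hz

Frequency shift (decrease):
Δf = f₀ - f' = 5.943e+19 - 5.4182270e+19 = 5.248e+18 Hz

(Intermediate values are shown rounded; full precision is carried through to the final answer.)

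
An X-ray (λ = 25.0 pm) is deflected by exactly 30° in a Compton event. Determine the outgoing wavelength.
25.3251 pm

Using the Compton formula: λ' = λ + λ_C(1 − cos θ)

For θ = 30°, cos θ = √3/2 (exact) ≈ 0.8660, so:
1 − cos 30° = 1 − (√3/2) ≈ 0.1340

Δλ = λ_C × 0.1340 = 2.4263 × 0.1340 = 0.3251 pm

λ' = 25.0 + 0.3251 = 25.3251 pm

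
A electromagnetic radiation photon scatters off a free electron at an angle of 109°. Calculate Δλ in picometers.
3.2162 pm

Using the Compton scattering formula:
Δλ = λ_C(1 - cos θ)

where λ_C = h/(m_e·c) ≈ 2.4263 pm is the Compton wavelength of an electron.

For θ = 109°:
cos(109°) = -0.3256
1 - cos(109°) = 1.3256

Δλ = 2.4263 × 1.3256
Δλ = 3.2162 pm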